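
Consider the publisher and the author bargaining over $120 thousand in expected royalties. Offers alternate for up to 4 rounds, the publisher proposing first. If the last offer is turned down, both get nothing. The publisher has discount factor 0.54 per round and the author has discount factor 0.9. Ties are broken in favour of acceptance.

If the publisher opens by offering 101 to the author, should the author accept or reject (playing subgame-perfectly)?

Reject

Round 4 (the author proposes): the publisher will accept anything ≥ 0, so the author offers 0 and keeps 120.
Round 3 (the publisher proposes): the author can get 120 next round, worth 0.9 × 120 = 108 now. The publisher offers 108 and keeps 120 − 108 = 12.
Round 2 (the author proposes): the publisher can get 12 next round, worth 0.54 × 12 = 6.48 now. The author offers 6.48 and keeps 120 − 6.48 = 113.52.
So by rejecting in round 1, the author gets 113.52 next round, worth 0.9 × 113.52 = 102.168 now.
Offer 101 < 102.168, so the author rejects.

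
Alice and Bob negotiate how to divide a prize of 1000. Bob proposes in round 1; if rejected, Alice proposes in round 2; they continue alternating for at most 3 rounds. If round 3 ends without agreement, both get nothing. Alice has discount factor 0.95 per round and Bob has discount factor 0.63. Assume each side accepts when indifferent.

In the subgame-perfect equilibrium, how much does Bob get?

648.5

Round 3 (Bob proposes): rejection yields 0 for Alice; Bob offers 0 and keeps 1000.
Round 2 (Alice proposes): Bob can get 1000 next round, worth 0.63 × 1000 = 630 now, so Alice offers 630, keeping 370.
Round 1 (Bob proposes): Alice can get 370 next round, worth 0.95 × 370 = 351.5 now, so Bob offers 351.5, keeping 648.5.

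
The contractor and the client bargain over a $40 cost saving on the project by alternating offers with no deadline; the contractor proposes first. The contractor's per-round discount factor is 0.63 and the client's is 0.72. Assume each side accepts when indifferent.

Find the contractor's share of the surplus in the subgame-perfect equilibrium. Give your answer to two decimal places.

In a stationary SPE each proposer offers the other exactly their discounted continuation value.
If the contractor keeps x when proposing and the client keeps y when proposing, then x = 40 − 0.72y and y = 40 − 0.63x.
Solving: x = 40(1 − 0.72) / (1 − 0.63·0.72) = 11.2 / 0.5464 ≈ 20.4978.
The client gets 40 − 20.4978 ≈ 19.5022.

20.50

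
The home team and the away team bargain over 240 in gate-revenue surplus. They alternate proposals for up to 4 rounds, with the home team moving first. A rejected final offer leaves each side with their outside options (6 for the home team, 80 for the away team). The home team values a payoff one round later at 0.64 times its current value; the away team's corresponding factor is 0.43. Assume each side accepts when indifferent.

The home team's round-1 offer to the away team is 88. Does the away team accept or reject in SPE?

Round 4 (the away team proposes): the home team gets 6 if talks fail, so the away team offers 6 and keeps 234.
Round 3 (the home team proposes): the away team can get 234 next round, worth 0.43 × 234 = 100.62 now. The home team offers 100.62 and keeps 240 − 100.62 = 139.38.
Round 2 (the away team proposes): the home team can get 139.38 next round, worth 0.64 × 139.38 = 89.2032 now; the away team offers that and keeps 150.7968.
So by rejecting in round 1, the away team gets 150.7968 next round, worth 0.43 × 150.7968 = 64.842624 now.
Offer 88 ≥ 64.842624, so the away team accepts.

Accept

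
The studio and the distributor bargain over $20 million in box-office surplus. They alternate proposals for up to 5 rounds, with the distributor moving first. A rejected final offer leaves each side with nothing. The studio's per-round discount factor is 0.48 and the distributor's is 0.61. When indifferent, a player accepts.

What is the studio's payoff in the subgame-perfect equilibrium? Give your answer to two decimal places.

4.84

Work backward from the last round.
Round 5 (the distributor proposes): the studio will accept anything ≥ 0, so the distributor offers 0 and keeps 20.
Round 4 (the studio proposes): the distributor can get 20 next round, worth 0.61 × 20 = 12.2 now. The studio offers 12.2 and keeps 20 − 12.2 = 7.8.
Round 3 (the distributor proposes): the studio can get 7.8 next round, worth 0.48 × 7.8 = 3.744 now, so the distributor offers 3.744, keeping 16.256.
Round 2 (the studio proposes): the distributor can get 16.256 next round, worth 0.61 × 16.256 = 9.91616 now; the studio offers that and keeps 10.08384.
Round 1 (the distributor proposes): the studio can get 10.08384 next round, worth 0.48 × 10.08384 = 4.8402432 now; the distributor offers that and keeps 15.1597568.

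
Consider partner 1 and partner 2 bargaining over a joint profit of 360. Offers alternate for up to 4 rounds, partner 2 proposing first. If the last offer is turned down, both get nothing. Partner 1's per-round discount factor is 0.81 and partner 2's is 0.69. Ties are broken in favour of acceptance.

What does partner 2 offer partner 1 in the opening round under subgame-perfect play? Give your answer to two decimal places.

253.37

Round 4 (partner 1 proposes): rejection yields 0 for partner 2; partner 1 offers 0 and keeps 360.
Round 3 (partner 2 proposes): partner 1 can get 360 next round, worth 0.81 × 360 = 291.6 now, so partner 2 offers 291.6, keeping 68.4.
Round 2 (partner 1 proposes): partner 2 can get 68.4 next round, worth 0.69 × 68.4 = 47.196 now. Partner 1 offers 47.196 and keeps 360 − 47.196 = 312.804.
Round 1 (partner 2 proposes): partner 1 can get 312.804 next round, worth 0.81 × 312.804 = 253.37124 now; partner 2 offers that and keeps 106.62876.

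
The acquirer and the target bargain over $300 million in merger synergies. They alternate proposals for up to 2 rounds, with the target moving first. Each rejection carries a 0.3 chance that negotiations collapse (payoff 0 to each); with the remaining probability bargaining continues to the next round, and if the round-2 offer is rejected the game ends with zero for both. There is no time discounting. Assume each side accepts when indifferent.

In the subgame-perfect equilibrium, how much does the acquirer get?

By backward induction:
Round 2 (the acquirer proposes): rejection yields 0 for the target; the acquirer offers 0 and keeps 300.
Round 1 (the target proposes): rejecting gives the acquirer an expected 0.7 × 300 = 210, so the target offers 210, keeping 90.

210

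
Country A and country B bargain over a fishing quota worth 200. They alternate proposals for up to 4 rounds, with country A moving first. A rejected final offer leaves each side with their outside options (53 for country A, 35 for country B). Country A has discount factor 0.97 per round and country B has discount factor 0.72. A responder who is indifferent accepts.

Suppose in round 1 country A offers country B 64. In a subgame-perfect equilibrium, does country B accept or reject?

Round 4 (country B proposes): country A gets 53 if talks fail, so country B offers 53 and keeps 147.
Round 3 (country A proposes): country B can get 147 next round, worth 0.72 × 147 = 105.84 now, so country A offers 105.84, keeping 94.16.
Round 2 (country B proposes): country A can get 94.16 next round, worth 0.97 × 94.16 = 91.3352 now. Country B offers 91.3352 and keeps 200 − 91.3352 = 108.6648.
So by rejecting in round 1, country B gets 108.6648 next round, worth 0.72 × 108.6648 = 78.238656 now.
Offer 64 < 78.238656, so country B rejects.

Reject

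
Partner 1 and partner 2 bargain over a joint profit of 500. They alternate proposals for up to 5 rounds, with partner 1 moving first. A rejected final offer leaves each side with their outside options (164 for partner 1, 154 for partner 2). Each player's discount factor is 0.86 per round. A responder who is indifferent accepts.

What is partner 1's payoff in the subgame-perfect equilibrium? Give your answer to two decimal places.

311.04

Round 5 (partner 1 proposes): partner 2 gets 154 if talks fail, so partner 1 offers 154 and keeps 346.
Round 4 (partner 2 proposes): partner 1 can get 346 next round, worth 0.86 × 346 = 297.56 now, so partner 2 offers 297.56, keeping 202.44.
Round 3 (partner 1 proposes): partner 2 can get 202.44 next round, worth 0.86 × 202.44 = 174.0984 now, so partner 1 offers 174.0984, keeping 325.9016.
Round 2 (partner 2 proposes): partner 1 can get 325.9016 next round, worth 0.86 × 325.9016 = 280.275376 now, so partner 2 offers 280.275376, keeping 219.724624.
Round 1 (partner 1 proposes): partner 2 can get 219.724624 next round, worth 0.86 × 219.724624 = 188.96317664 now. Partner 1 offers 188.96317664 and keeps 500 − 188.96317664 = 311.03682336.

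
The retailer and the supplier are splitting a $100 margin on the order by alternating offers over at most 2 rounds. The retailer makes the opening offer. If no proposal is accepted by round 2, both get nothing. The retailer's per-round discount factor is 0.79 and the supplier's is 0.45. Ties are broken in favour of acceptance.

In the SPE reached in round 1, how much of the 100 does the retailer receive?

Round 2 (the supplier proposes): rejection yields 0 for the retailer; the supplier offers 0 and keeps 100.
Round 1 (the retailer proposes): the supplier can get 100 next round, worth 0.45 × 100 = 45 now. The retailer offers 45 and keeps 100 − 45 = 55.

55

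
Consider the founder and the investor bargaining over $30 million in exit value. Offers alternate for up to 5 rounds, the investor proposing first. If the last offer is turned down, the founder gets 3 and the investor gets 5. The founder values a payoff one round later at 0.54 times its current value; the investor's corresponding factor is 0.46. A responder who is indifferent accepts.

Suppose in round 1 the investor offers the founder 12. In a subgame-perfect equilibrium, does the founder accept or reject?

Accept

Work out the founder's continuation value if the offer is rejected.
Round 5 (the investor proposes): the founder gets 3 if talks fail, so the investor offers 3 and keeps 27.
Round 4 (the founder proposes): the investor can get 27 next round, worth 0.46 × 27 = 12.42 now, so the founder offers 12.42, keeping 17.58.
Round 3 (the investor proposes): the founder can get 17.58 next round, worth 0.54 × 17.58 = 9.4932 now, so the investor offers 9.4932, keeping 20.5068.
Round 2 (the founder proposes): the investor can get 20.5068 next round, worth 0.46 × 20.5068 = 9.433128 now. The founder offers 9.433128 and keeps 30 − 9.433128 = 20.566872.
So by rejecting in round 1, the founder gets 20.566872 next round, worth 0.54 × 20.566872 = 11.10611088 now.
Offer 12 ≥ 11.10611088, so the founder accepts.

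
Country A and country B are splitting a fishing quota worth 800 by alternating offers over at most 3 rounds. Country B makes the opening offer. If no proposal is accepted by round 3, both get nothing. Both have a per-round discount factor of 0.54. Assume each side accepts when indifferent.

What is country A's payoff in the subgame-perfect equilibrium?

198.72

Solve by backward induction from round 3.
Round 3 (country B proposes): rejection yields 0 for country A; country B offers 0 and keeps 800.
Round 2 (country A proposes): country B can get 800 next round, worth 0.54 × 800 = 432 now; country A offers that and keeps 368.
Round 1 (country B proposes): country A can get 368 next round, worth 0.54 × 368 = 198.72 now. Country B offers 198.72 and keeps 800 − 198.72 = 601.28.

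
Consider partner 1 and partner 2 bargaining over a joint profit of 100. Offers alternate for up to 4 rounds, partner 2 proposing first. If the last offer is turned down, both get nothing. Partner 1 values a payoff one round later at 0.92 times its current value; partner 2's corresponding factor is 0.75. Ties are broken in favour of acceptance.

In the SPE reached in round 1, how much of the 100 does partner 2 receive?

13.52

Round 4 (partner 1 proposes): rejection yields 0 for partner 2; partner 1 offers 0 and keeps 100.
Round 3 (partner 2 proposes): partner 1 can get 100 next round, worth 0.92 × 100 = 92 now; partner 2 offers that and keeps 8.
Round 2 (partner 1 proposes): partner 2 can get 8 next round, worth 0.75 × 8 = 6 now; partner 1 offers that and keeps 94.
Round 1 (partner 2 proposes): partner 1 can get 94 next round, worth 0.92 × 94 = 86.48 now; partner 2 offers that and keeps 13.52.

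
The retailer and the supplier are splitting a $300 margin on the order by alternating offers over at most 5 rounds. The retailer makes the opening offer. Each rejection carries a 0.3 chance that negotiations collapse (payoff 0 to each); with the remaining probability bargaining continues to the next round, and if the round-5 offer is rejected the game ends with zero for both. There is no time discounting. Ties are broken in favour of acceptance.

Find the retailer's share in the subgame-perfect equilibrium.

By backward induction:
Round 5 (the retailer proposes): the supplier will accept anything ≥ 0, so the retailer offers 0 and keeps 300.
Round 4 (the supplier proposes): rejecting gives the retailer an expected 0.7 × 300 = 210, so the supplier offers 210, keeping 90.
Round 3 (the retailer proposes): rejecting gives the supplier an expected 0.7 × 90 = 63, so the retailer offers 63, keeping 237.
Round 2 (the supplier proposes): rejecting gives the retailer an expected 0.7 × 237 = 165.9; the supplier offers that and keeps 134.1.
Round 1 (the retailer proposes): rejecting gives the supplier an expected 0.7 × 134.1 = 93.87, so the retailer offers 93.87, keeping 206.13.

206.13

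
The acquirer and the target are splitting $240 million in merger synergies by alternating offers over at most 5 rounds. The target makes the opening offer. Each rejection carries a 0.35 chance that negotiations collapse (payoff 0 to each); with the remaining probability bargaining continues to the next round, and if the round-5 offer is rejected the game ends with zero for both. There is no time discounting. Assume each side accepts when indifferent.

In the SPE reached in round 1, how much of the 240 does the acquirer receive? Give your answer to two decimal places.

Round 5 (the target proposes): rejection yields 0 for the acquirer; the target offers 0 and keeps 240.
Round 4 (the acquirer proposes): rejecting gives the target an expected 0.65 × 240 = 156, so the acquirer offers 156, keeping 84.
Round 3 (the target proposes): rejecting gives the acquirer an expected 0.65 × 84 = 54.6; the target offers that and keeps 185.4.
Round 2 (the acquirer proposes): rejecting gives the target an expected 0.65 × 185.4 = 120.51. The acquirer offers 120.51 and keeps 240 − 120.51 = 119.49.
Round 1 (the target proposes): rejecting gives the acquirer an expected 0.65 × 119.49 = 77.6685, so the target offers 77.6685, keeping 162.3315.

77.67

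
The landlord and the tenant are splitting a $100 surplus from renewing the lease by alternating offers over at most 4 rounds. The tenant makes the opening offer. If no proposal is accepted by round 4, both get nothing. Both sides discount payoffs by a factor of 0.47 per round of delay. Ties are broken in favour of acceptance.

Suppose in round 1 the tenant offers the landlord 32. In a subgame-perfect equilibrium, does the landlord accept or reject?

Round 4 (the landlord proposes): rejection yields 0 for the tenant; the landlord offers 0 and keeps 100.
Round 3 (the tenant proposes): the landlord can get 100 next round, worth 0.47 × 100 = 47 now, so the tenant offers 47, keeping 53.
Round 2 (the landlord proposes): the tenant can get 53 next round, worth 0.47 × 53 = 24.91 now, so the landlord offers 24.91, keeping 75.09.
So by rejecting in round 1, the landlord gets 75.09 next round, worth 0.47 × 75.09 = 35.2923 now.
Offer 32 < 35.2923, so the landlord rejects.

Reject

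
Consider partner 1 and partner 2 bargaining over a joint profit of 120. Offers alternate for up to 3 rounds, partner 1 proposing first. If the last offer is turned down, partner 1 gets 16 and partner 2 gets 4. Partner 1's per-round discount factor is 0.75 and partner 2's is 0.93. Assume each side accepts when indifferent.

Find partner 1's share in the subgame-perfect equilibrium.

89.31

Round 3 (partner 1 proposes): partner 2 gets 4 if talks fail, so partner 1 offers 4 and keeps 116.
Round 2 (partner 2 proposes): partner 1 can get 116 next round, worth 0.75 × 116 = 87 now; partner 2 offers that and keeps 33.
Round 1 (partner 1 proposes): partner 2 can get 33 next round, worth 0.93 × 33 = 30.69 now; partner 1 offers that and keeps 89.31.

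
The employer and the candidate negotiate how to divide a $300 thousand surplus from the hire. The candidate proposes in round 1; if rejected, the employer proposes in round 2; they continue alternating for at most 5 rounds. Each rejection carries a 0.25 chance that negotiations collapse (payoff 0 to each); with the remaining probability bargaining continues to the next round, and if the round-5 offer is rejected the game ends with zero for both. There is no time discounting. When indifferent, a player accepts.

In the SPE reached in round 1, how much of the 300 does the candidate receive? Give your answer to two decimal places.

212.11

By backward induction:
Round 5 (the candidate proposes): the employer will accept anything ≥ 0, so the candidate offers 0 and keeps 300.
Round 4 (the employer proposes): rejecting gives the candidate an expected 0.75 × 300 = 225, so the employer offers 225, keeping 75.
Round 3 (the candidate proposes): rejecting gives the employer an expected 0.75 × 75 = 56.25, so the candidate offers 56.25, keeping 243.75.
Round 2 (the employer proposes): rejecting gives the candidate an expected 0.75 × 243.75 = 182.8125, so the employer offers 182.8125, keeping 117.1875.
Round 1 (the candidate proposes): rejecting gives the employer an expected 0.75 × 117.1875 = 87.890625; the candidate offers that and keeps 212.109375.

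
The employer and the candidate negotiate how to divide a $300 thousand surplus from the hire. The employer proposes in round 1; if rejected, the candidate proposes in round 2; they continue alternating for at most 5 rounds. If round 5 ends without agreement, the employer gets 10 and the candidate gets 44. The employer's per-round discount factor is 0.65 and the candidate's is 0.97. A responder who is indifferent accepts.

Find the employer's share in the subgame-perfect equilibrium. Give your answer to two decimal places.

116.44

Round 5 (the employer proposes): the candidate gets 44 if talks fail, so the employer offers 44 and keeps 256.
Round 4 (the candidate proposes): the employer can get 256 next round, worth 0.65 × 256 = 166.4 now, so the candidate offers 166.4, keeping 133.6.
Round 3 (the employer proposes): the candidate can get 133.6 next round, worth 0.97 × 133.6 = 129.592 now, so the employer offers 129.592, keeping 170.408.
Round 2 (the candidate proposes): the employer can get 170.408 next round, worth 0.65 × 170.408 = 110.7652 now; the candidate offers that and keeps 189.2348.
Round 1 (the employer proposes): the candidate can get 189.2348 next round, worth 0.97 × 189.2348 = 183.557756 now; the employer offers that and keeps 116.442244.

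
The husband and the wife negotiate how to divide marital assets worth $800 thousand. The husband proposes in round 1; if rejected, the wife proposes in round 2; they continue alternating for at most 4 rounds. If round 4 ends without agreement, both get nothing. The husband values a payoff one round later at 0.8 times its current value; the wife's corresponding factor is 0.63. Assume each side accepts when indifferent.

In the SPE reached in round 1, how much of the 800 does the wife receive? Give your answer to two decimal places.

354.82

Work backward from the last round.
Round 4 (the wife proposes): rejection yields 0 for the husband; the wife offers 0 and keeps 800.
Round 3 (the husband proposes): the wife can get 800 next round, worth 0.63 × 800 = 504 now. The husband offers 504 and keeps 800 − 504 = 296.
Round 2 (the wife proposes): the husband can get 296 next round, worth 0.8 × 296 = 236.8 now, so the wife offers 236.8, keeping 563.2.
Round 1 (the husband proposes): the wife can get 563.2 next round, worth 0.63 × 563.2 = 354.816 now. The husband offers 354.816 and keeps 800 − 354.816 = 445.184.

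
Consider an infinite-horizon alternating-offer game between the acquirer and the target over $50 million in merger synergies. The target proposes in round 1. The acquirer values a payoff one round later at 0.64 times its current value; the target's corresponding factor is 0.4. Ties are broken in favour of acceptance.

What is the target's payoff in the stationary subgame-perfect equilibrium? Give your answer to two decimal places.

24.19

Let x be the target's share when the target proposes and y be the acquirer's share when the acquirer proposes.
The acquirer accepts iff offered ≥ 0.64·y, so x = 50 − 0.64y. Symmetrically y = 50 − 0.4x.
Substituting: x = 50 − 0.64(50 − 0.4x), giving x(1 − 0.4·0.64) = 50(1 − 0.64).
So x = 50 × 0.36 / 0.744 ≈ 24.1935, and the acquirer receives 50 − x ≈ 25.8065.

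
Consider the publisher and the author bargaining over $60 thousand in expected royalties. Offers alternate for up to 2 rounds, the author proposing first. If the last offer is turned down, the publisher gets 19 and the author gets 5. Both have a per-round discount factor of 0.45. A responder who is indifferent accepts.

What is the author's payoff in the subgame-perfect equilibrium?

35.25

Round 2 (the publisher proposes): the author gets 5 if talks fail, so the publisher offers 5 and keeps 55.
Round 1 (the author proposes): the publisher can get 55 next round, worth 0.45 × 55 = 24.75 now; the author offers that and keeps 35.25.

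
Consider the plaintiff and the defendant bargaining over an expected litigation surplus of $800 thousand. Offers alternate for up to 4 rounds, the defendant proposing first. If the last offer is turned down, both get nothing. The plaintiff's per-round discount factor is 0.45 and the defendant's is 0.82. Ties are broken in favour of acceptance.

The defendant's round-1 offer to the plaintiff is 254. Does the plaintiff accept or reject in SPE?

Accept

Round 4 (the plaintiff proposes): rejection yields 0 for the defendant; the plaintiff offers 0 and keeps 800.
Round 3 (the defendant proposes): the plaintiff can get 800 next round, worth 0.45 × 800 = 360 now; the defendant offers that and keeps 440.
Round 2 (the plaintiff proposes): the defendant can get 440 next round, worth 0.82 × 440 = 360.8 now, so the plaintiff offers 360.8, keeping 439.2.
So by rejecting in round 1, the plaintiff gets 439.2 next round, worth 0.45 × 439.2 = 197.64 now.
Offer 254 ≥ 197.64, so the plaintiff accepts.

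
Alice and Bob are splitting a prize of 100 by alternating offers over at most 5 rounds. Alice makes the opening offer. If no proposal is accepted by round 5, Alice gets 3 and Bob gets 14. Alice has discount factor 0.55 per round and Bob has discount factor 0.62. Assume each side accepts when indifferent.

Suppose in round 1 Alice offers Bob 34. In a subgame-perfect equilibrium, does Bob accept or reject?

Round 5 (Alice proposes): Bob gets 14 if talks fail, so Alice offers 14 and keeps 86.
Round 4 (Bob proposes): Alice can get 86 next round, worth 0.55 × 86 = 47.3 now. Bob offers 47.3 and keeps 100 − 47.3 = 52.7.
Round 3 (Alice proposes): Bob can get 52.7 next round, worth 0.62 × 52.7 = 32.674 now; Alice offers that and keeps 67.326.
Round 2 (Bob proposes): Alice can get 67.326 next round, worth 0.55 × 67.326 = 37.0293 now. Bob offers 37.0293 and keeps 100 − 37.0293 = 62.9707.
So by rejecting in round 1, Bob gets 62.9707 next round, worth 0.62 × 62.9707 = 39.041834 now.
Offer 34 < 39.041834, so Bob rejects.

Reject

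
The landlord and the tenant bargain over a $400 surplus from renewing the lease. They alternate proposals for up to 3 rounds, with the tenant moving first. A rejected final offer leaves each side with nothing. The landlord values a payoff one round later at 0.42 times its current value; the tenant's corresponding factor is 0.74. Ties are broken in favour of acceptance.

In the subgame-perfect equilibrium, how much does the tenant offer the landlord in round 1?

43.68

Round 3 (the tenant proposes): the landlord will accept anything ≥ 0, so the tenant offers 0 and keeps 400.
Round 2 (the landlord proposes): the tenant can get 400 next round, worth 0.74 × 400 = 296 now, so the landlord offers 296, keeping 104.
Round 1 (the tenant proposes): the landlord can get 104 next round, worth 0.42 × 104 = 43.68 now; the tenant offers that and keeps 356.32.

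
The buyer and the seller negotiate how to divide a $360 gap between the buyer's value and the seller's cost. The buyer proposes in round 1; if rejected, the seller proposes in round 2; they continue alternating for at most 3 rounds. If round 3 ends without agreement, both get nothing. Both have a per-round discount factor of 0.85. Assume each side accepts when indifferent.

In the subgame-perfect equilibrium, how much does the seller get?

45.9

Round 3 (the buyer proposes): the seller will accept anything ≥ 0, so the buyer offers 0 and keeps 360.
Round 2 (the seller proposes): the buyer can get 360 next round, worth 0.85 × 360 = 306 now. The seller offers 306 and keeps 360 − 306 = 54.
Round 1 (the buyer proposes): the seller can get 54 next round, worth 0.85 × 54 = 45.9 now, so the buyer offers 45.9, keeping 314.1.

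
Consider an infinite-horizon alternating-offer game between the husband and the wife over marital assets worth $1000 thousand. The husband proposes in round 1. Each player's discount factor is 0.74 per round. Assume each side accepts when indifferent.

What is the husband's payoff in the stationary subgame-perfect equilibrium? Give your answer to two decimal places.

Let x be the husband's share when the husband proposes and y be the wife's share when the wife proposes.
The wife accepts iff offered ≥ 0.74·y, so x = 1000 − 0.74y. Symmetrically y = 1000 − 0.74x.
Substituting: x = 1000 − 0.74(1000 − 0.74x), giving x(1 − 0.74·0.74) = 1000(1 − 0.74).
So x = 1000 × 0.26 / 0.4524 ≈ 574.7126, and the wife receives 1000 − x ≈ 425.2874.

574.71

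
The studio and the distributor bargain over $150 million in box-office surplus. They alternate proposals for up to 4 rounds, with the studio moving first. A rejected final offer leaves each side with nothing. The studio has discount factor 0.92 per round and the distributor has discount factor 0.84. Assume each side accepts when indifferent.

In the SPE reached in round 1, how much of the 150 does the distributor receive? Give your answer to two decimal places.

107.45

By backward induction:
Round 4 (the distributor proposes): the studio will accept anything ≥ 0, so the distributor offers 0 and keeps 150.
Round 3 (the studio proposes): the distributor can get 150 next round, worth 0.84 × 150 = 126 now; the studio offers that and keeps 24.
Round 2 (the distributor proposes): the studio can get 24 next round, worth 0.92 × 24 = 22.08 now; the distributor offers that and keeps 127.92.
Round 1 (the studio proposes): the distributor can get 127.92 next round, worth 0.84 × 127.92 = 107.4528 now, so the studio offers 107.4528, keeping 42.5472.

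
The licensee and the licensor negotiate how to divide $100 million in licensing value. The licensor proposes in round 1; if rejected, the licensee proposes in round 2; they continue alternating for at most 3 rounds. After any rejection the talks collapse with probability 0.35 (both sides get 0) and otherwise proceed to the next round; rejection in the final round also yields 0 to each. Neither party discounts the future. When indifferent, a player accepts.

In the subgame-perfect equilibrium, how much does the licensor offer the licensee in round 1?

By backward induction:
Round 3 (the licensor proposes): the licensee will accept anything ≥ 0, so the licensor offers 0 and keeps 100.
Round 2 (the licensee proposes): rejecting gives the licensor an expected 0.65 × 100 = 65. The licensee offers 65 and keeps 100 − 65 = 35.
Round 1 (the licensor proposes): rejecting gives the licensee an expected 0.65 × 35 = 22.75; the licensor offers that and keeps 77.25.

22.75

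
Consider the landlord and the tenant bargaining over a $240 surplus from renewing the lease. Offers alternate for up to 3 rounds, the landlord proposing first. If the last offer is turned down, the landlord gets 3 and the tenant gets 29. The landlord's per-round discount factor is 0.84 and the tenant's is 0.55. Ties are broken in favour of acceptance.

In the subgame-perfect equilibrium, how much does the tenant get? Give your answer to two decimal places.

Round 3 (the landlord proposes): the tenant gets 29 if talks fail, so the landlord offers 29 and keeps 211.
Round 2 (the tenant proposes): the landlord can get 211 next round, worth 0.84 × 211 = 177.24 now. The tenant offers 177.24 and keeps 240 − 177.24 = 62.76.
Round 1 (the landlord proposes): the tenant can get 62.76 next round, worth 0.55 × 62.76 = 34.518 now, so the landlord offers 34.518, keeping 205.482.

34.52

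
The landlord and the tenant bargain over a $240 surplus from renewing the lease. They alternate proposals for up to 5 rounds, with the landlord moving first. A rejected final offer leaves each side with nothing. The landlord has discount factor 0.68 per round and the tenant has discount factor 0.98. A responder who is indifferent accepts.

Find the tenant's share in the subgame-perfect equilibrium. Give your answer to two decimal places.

Round 5 (the landlord proposes): the tenant will accept anything ≥ 0, so the landlord offers 0 and keeps 240.
Round 4 (the tenant proposes): the landlord can get 240 next round, worth 0.68 × 240 = 163.2 now. The tenant offers 163.2 and keeps 240 − 163.2 = 76.8.
Round 3 (the landlord proposes): the tenant can get 76.8 next round, worth 0.98 × 76.8 = 75.264 now, so the landlord offers 75.264, keeping 164.736.
Round 2 (the tenant proposes): the landlord can get 164.736 next round, worth 0.68 × 164.736 = 112.02048 now, so the tenant offers 112.02048, keeping 127.97952.
Round 1 (the landlord proposes): the tenant can get 127.97952 next round, worth 0.98 × 127.97952 = 125.4199296 now, so the landlord offers 125.4199296, keeping 114.5800704.

125.42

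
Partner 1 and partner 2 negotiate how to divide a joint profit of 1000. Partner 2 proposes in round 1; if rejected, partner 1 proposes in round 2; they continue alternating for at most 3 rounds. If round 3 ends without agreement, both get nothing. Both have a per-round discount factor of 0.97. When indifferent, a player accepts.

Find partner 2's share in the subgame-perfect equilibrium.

Round 3 (partner 2 proposes): rejection yields 0 for partner 1; partner 2 offers 0 and keeps 1000.
Round 2 (partner 1 proposes): partner 2 can get 1000 next round, worth 0.97 × 1000 = 970 now; partner 1 offers that and keeps 30.
Round 1 (partner 2 proposes): partner 1 can get 30 next round, worth 0.97 × 30 = 29.1 now, so partner 2 offers 29.1, keeping 970.9.

970.9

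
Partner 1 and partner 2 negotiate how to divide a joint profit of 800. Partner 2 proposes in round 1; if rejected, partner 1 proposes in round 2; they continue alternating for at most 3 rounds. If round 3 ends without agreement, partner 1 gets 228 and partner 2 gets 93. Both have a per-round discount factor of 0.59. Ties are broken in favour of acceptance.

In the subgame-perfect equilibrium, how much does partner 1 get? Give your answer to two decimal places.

Round 3 (partner 2 proposes): partner 1 gets 228 if talks fail, so partner 2 offers 228 and keeps 572.
Round 2 (partner 1 proposes): partner 2 can get 572 next round, worth 0.59 × 572 = 337.48 now; partner 1 offers that and keeps 462.52.
Round 1 (partner 2 proposes): partner 1 can get 462.52 next round, worth 0.59 × 462.52 = 272.8868 now, so partner 2 offers 272.8868, keeping 527.1132.

272.89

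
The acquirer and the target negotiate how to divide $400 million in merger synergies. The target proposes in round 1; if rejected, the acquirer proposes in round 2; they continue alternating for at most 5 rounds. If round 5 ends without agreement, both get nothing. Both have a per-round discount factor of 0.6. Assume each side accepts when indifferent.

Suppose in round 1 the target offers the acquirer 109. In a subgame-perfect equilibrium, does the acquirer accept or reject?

Round 5 (the target proposes): rejection yields 0 for the acquirer; the target offers 0 and keeps 400.
Round 4 (the acquirer proposes): the target can get 400 next round, worth 0.6 × 400 = 240 now; the acquirer offers that and keeps 160.
Round 3 (the target proposes): the acquirer can get 160 next round, worth 0.6 × 160 = 96 now; the target offers that and keeps 304.
Round 2 (the acquirer proposes): the target can get 304 next round, worth 0.6 × 304 = 182.4 now; the acquirer offers that and keeps 217.6.
So by rejecting in round 1, the acquirer gets 217.6 next round, worth 0.6 × 217.6 = 130.56 now.
Offer 109 < 130.56, so the acquirer rejects.

Reject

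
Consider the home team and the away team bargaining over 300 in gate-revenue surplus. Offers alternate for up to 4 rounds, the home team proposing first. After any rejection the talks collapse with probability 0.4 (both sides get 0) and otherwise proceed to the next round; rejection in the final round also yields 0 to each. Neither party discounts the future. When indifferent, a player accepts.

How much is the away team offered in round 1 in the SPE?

Round 4 (the away team proposes): rejection yields 0 for the home team; the away team offers 0 and keeps 300.
Round 3 (the home team proposes): rejecting gives the away team an expected 0.6 × 300 = 180, so the home team offers 180, keeping 120.
Round 2 (the away team proposes): rejecting gives the home team an expected 0.6 × 120 = 72; the away team offers that and keeps 228.
Round 1 (the home team proposes): rejecting gives the away team an expected 0.6 × 228 = 136.8; the home team offers that and keeps 163.2.

136.8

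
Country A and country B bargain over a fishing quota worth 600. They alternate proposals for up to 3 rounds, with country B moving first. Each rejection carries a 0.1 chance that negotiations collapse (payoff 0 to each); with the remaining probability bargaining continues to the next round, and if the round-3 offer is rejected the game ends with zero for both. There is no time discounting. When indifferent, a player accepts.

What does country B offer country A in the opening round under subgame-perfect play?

54

By backward induction:
Round 3 (country B proposes): rejection yields 0 for country A; country B offers 0 and keeps 600.
Round 2 (country A proposes): rejecting gives country B an expected 0.9 × 600 = 540. Country A offers 540 and keeps 600 − 540 = 60.
Round 1 (country B proposes): rejecting gives country A an expected 0.9 × 60 = 54. Country B offers 54 and keeps 600 − 54 = 546.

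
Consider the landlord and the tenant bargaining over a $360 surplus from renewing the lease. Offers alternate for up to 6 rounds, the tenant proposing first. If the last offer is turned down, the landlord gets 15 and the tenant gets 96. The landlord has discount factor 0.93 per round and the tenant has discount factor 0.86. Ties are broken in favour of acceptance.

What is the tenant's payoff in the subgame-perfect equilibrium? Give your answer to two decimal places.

118.59

Round 6 (the landlord proposes): the tenant gets 96 if talks fail, so the landlord offers 96 and keeps 264.
Round 5 (the tenant proposes): the landlord can get 264 next round, worth 0.93 × 264 = 245.52 now, so the tenant offers 245.52, keeping 114.48.
Round 4 (the landlord proposes): the tenant can get 114.48 next round, worth 0.86 × 114.48 = 98.4528 now, so the landlord offers 98.4528, keeping 261.5472.
Round 3 (the tenant proposes): the landlord can get 261.5472 next round, worth 0.93 × 261.5472 = 243.238896 now. The tenant offers 243.238896 and keeps 360 − 243.238896 = 116.761104.
Round 2 (the landlord proposes): the tenant can get 116.761104 next round, worth 0.86 × 116.761104 = 100.41454944 now. The landlord offers 100.41454944 and keeps 360 − 100.41454944 = 259.58545056.
Round 1 (the tenant proposes): the landlord can get 259.58545056 next round, worth 0.93 × 259.58545056 = 241.4144690208 now; the tenant offers that and keeps 118.5855309792.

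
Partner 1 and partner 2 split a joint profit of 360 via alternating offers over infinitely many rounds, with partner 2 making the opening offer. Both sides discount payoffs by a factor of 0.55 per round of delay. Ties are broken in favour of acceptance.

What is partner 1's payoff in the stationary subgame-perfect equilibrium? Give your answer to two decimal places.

127.74

When partner 2 proposes, partner 1 accepts any offer worth at least 0.55 times what partner 1 would get by proposing next round; and vice versa.
This gives x = 360 − 0.55y and y = 360 − 0.55x, where x and y are each side's share when it proposes.
Hence (1 − 0.55·0.55)x = 360(1 − 0.55), i.e. 0.6975·x = 162.
x ≈ 232.2581; partner 1's share is 360 − x ≈ 127.7419.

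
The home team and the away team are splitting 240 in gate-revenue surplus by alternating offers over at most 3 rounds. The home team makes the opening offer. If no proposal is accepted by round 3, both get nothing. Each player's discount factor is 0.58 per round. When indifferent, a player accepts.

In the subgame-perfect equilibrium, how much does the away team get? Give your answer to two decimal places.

58.46

Round 3 (the home team proposes): rejection yields 0 for the away team; the home team offers 0 and keeps 240.
Round 2 (the away team proposes): the home team can get 240 next round, worth 0.58 × 240 = 139.2 now; the away team offers that and keeps 100.8.
Round 1 (the home team proposes): the away team can get 100.8 next round, worth 0.58 × 100.8 = 58.464 now. The home team offers 58.464 and keeps 240 − 58.464 = 181.536.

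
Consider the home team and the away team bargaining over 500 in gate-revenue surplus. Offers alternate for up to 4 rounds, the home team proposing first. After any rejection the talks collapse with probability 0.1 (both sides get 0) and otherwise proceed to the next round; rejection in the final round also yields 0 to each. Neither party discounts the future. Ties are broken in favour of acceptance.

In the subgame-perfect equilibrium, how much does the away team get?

409.5

Round 4 (the away team proposes): the home team will accept anything ≥ 0, so the away team offers 0 and keeps 500.
Round 3 (the home team proposes): rejecting gives the away team an expected 0.9 × 500 = 450; the home team offers that and keeps 50.
Round 2 (the away team proposes): rejecting gives the home team an expected 0.9 × 50 = 45. The away team offers 45 and keeps 500 − 45 = 455.
Round 1 (the home team proposes): rejecting gives the away team an expected 0.9 × 455 = 409.5, so the home team offers 409.5, keeping 90.5.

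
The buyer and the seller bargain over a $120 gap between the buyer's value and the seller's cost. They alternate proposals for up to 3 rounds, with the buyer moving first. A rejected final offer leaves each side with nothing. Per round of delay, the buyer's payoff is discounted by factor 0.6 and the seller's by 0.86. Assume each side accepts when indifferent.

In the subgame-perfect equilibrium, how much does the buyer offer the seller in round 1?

41.28

Round 3 (the buyer proposes): rejection yields 0 for the seller; the buyer offers 0 and keeps 120.
Round 2 (the seller proposes): the buyer can get 120 next round, worth 0.6 × 120 = 72 now; the seller offers that and keeps 48.
Round 1 (the buyer proposes): the seller can get 48 next round, worth 0.86 × 48 = 41.28 now; the buyer offers that and keeps 78.72.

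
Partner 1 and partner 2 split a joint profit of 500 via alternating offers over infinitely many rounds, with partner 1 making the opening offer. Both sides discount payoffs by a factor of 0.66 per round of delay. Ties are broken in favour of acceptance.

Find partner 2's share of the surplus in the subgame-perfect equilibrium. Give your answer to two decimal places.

198.80

When partner 1 proposes, partner 2 accepts any offer worth at least 0.66 times what partner 2 would get by proposing next round; and vice versa.
This gives x = 500 − 0.66y and y = 500 − 0.66x, where x and y are each side's share when it proposes.
Hence (1 − 0.66·0.66)x = 500(1 − 0.66), i.e. 0.5644·x = 170.
x ≈ 301.2048; partner 2's share is 500 − x ≈ 198.7952.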